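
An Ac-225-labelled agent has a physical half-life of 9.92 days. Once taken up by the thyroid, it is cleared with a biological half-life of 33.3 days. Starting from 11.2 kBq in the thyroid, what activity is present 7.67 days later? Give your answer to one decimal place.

1/t_eff = 1/t_phys + 1/t_biol = 1/9.92 + 1/33.3 = 0.13084 per day.
t_eff = 9.92 × 33.3 / (9.92 + 33.3) ≈ 7.6431 days.
Remaining = 11.2 × (1/2)^(7.67/7.6431) = 11.2 × (1/2)^1.0035 ≈ 5.5864 kBq.

5.6 kBq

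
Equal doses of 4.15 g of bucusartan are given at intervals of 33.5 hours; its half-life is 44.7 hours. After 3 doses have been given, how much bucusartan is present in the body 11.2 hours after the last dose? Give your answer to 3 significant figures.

6.80 g

The 3 doses were given 78.2, 44.7, 11.2 hours ago.
Total = 4.15·(1/2)^(78.2/44.7) + 4.15·(1/2)^(44.7/44.7) + 4.15·(1/2)^(11.2/44.7)
      = 1.2343 + 2.075 + 3.4884 ≈ 6.7976 g.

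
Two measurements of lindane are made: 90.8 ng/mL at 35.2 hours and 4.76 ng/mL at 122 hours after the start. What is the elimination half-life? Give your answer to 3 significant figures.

20.4 hours

Over Δt = 122 − 35.2 = 86.8 hours, the level fell by a factor of 90.8/4.76 ≈ 19.076.
n = log₂(19.076) ≈ 4.2537 half-lives, so t½ = 86.8/4.2537 ≈ 20.406 hours.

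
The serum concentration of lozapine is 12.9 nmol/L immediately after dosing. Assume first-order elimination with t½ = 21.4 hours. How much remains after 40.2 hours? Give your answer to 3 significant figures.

3.51 nmol/L

Number of half-lives: n = 40.2/21.4 ≈ 1.8785.
Remaining = 12.9 × (1/2)^1.8785 = 12.9 × 0.27197 ≈ 3.5084 nmol/L.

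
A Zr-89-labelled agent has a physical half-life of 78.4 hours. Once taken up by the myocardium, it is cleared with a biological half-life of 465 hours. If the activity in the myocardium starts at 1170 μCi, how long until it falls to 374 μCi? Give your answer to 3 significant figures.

1/t_eff = 1/t_phys + 1/t_biol = 1/78.4 + 1/465 = 0.014906 per hour.
t_eff = 78.4 × 465 / (78.4 + 465) ≈ 67.089 hours.
n = log₂(1170/374) ≈ 1.6454; t = 1.6454 × 67.089 ≈ 110.39 hours.

110 hours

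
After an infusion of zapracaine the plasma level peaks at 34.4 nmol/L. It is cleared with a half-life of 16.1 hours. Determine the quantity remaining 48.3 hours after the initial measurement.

Elapsed time is 3 half-lives (48.3/16.1).
Each half-life halves the amount: 34.4 × (1/2)^3 = 34.4/8 = 4.3 nmol/L.

4.3 nmol/L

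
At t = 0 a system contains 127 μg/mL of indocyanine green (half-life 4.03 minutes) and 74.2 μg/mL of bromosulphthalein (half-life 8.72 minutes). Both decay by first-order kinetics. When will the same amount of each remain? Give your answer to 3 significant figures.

5.81 minutes

Set 127·(1/2)^(t/4.03) = 74.2·(1/2)^(t/8.72).
Taking log₂: log₂(127/74.2) = t·(1/4.03 − 1/8.72).
log₂(1.7116) = 0.77534; 1/4.03 − 1/8.72 = 0.13346.
t = 0.77534 / 0.13346 ≈ 5.8095 minutes.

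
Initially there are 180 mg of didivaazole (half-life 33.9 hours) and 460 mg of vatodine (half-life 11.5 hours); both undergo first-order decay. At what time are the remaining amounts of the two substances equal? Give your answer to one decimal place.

23.6 hours

Set 180·(1/2)^(t/33.9) = 460·(1/2)^(t/11.5).
Taking log₂: log₂(180/460) = t·(1/33.9 − 1/11.5).
log₂(0.3913) = -1.3536; 1/33.9 − 1/11.5 = -0.057458.
t = -1.3536 / -0.057458 ≈ 23.559 hours.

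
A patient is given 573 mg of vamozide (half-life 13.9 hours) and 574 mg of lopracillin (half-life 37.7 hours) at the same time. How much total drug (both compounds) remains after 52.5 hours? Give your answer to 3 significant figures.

260 mg

vamozide: 573 × (1/2)^(52.5/13.9) = 573 × (1/2)^3.777 ≈ 41.799 mg.
lopracillin: 574 × (1/2)^(52.5/37.7) = 574 × (1/2)^1.3926 ≈ 218.63 mg.
Total = 41.799 + 218.63 ≈ 260.43 mg.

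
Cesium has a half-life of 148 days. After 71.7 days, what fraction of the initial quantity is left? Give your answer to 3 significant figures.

0.715

n = 71.7/148 ≈ 0.48446 half-lives.
Fraction remaining = (1/2)^0.48446 ≈ 0.71476.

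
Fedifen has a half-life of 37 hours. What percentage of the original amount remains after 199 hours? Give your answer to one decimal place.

2.4%

n = 199/37 ≈ 5.3784 half-lives.
Fraction remaining = (1/2)^5.3784 ≈ 0.024041, i.e. 2.4041%.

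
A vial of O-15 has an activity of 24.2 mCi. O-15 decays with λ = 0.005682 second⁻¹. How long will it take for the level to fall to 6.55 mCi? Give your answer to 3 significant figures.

t½ = ln 2 / λ = 0.69315 / 0.005682 ≈ 121.99 seconds.
Fraction remaining = 6.55/24.2 ≈ 0.27066.
n = log₂(24.2/6.55) = ln(3.6947)/ln 2 ≈ 1.8854 half-lives.
t = n × t½ = 1.8854 × 121.99 ≈ 230 seconds.

230 seconds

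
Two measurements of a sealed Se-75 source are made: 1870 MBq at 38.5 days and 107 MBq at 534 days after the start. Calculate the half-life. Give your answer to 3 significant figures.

120 days

Over Δt = 534 − 38.5 = 495.5 days, the level fell by a factor of 1870/107 ≈ 17.477.
n = log₂(17.477) ≈ 4.1274 half-lives, so t½ = 495.5/4.1274 ≈ 120.05 days.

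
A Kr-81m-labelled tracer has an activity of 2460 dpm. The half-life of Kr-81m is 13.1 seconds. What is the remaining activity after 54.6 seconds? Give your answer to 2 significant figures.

140 dpm

Number of half-lives: n = 54.6/13.1 ≈ 4.1679.
Remaining = 2460 × (1/2)^4.1679 = 2460 × 0.055632 ≈ 136.85 dpm.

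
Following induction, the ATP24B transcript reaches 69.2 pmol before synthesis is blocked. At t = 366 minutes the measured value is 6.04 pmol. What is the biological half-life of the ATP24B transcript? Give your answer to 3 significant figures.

A/A₀ = 6.04/69.2 ≈ 0.087283.
n = log₂(11.457) ≈ 3.5182 half-lives elapsed in 366 minutes.
t½ = 366/3.5182 ≈ 104.03 minutes.

104 minutes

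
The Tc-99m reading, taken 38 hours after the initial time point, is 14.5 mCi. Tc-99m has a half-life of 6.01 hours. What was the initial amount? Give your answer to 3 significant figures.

Number of half-lives elapsed: n = 38/6.01 ≈ 6.3228.
A₀ = A × 2^n = 14.5 × 2^6.3228 = 14.5 × 80.048 ≈ 1160.7 mCi.

1160 mCi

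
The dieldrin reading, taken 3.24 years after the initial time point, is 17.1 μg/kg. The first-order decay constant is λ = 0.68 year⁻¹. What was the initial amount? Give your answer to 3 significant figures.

155 μg/kg

t½ = ln 2 / λ = 0.69315 / 0.68 ≈ 1.0193 years.
Number of half-lives elapsed: n = 3.24/1.0193 ≈ 3.1785.
A₀ = A × 2^n = 17.1 × 2^3.1785 = 17.1 × 9.0539 ≈ 154.82 μg/kg.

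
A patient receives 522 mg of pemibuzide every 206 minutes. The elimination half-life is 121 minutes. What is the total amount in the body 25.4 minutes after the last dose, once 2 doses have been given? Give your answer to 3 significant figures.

590 mg

The 2 doses were given 231.4, 25.4 minutes ago.
Total = 522·(1/2)^(231.4/121) + 522·(1/2)^(25.4/121)
      = 138.67 + 451.31 ≈ 589.98 mg.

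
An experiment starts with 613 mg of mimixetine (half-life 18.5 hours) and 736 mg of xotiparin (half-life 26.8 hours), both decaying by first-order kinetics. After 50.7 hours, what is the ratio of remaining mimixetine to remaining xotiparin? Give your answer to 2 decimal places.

mimixetine: 613 × (1/2)^(50.7/18.5) = 613 × (1/2)^2.7405 ≈ 91.722 mg.
xotiparin: 736 × (1/2)^(50.7/26.8) = 736 × (1/2)^1.8918 ≈ 198.33 mg.
Ratio ≈ 91.722 / 198.33 ≈ 0.46247.

0.46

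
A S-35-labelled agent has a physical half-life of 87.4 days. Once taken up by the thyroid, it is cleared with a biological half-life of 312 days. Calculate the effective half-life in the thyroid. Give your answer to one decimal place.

1/t_eff = 1/t_phys + 1/t_biol = 1/87.4 + 1/312 = 0.014647 per day.
t_eff = 87.4 × 312 / (87.4 + 312) ≈ 68.274 days.

68.3 days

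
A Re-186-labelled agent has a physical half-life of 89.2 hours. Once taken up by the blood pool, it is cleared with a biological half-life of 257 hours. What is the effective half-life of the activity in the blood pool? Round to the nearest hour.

66 hours

1/t_eff = 1/t_phys + 1/t_biol = 1/89.2 + 1/257 = 0.015102 per hour.
t_eff = 89.2 × 257 / (89.2 + 257) ≈ 66.217 hours.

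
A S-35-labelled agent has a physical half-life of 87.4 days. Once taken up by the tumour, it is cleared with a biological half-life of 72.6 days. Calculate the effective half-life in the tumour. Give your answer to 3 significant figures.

1/t_eff = 1/t_phys + 1/t_biol = 1/87.4 + 1/72.6 = 0.025216 per day.
t_eff = 87.4 × 72.6 / (87.4 + 72.6) ≈ 39.658 days.

39.7 days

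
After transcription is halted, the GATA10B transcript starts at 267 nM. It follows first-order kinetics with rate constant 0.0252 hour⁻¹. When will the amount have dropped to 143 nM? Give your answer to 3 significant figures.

24.8 hours

t½ = ln 2 / k = 0.69315 / 0.0252 ≈ 27.506 hours.
Fraction remaining = 143/267 ≈ 0.53558.
n = log₂(267/143) = ln(1.8671)/ln 2 ≈ 0.90082 half-lives.
t = n × t½ = 0.90082 × 27.506 ≈ 24.778 hours.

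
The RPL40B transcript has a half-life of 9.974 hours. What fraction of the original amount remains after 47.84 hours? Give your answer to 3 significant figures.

n = 47.84/9.974 ≈ 4.7965 half-lives.
Fraction remaining = (1/2)^4.7965 ≈ 0.035985.

0.0360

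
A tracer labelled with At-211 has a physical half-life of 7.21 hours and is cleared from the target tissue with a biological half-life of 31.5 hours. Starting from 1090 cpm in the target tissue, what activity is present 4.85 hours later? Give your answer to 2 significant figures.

1/t_eff = 1/t_phys + 1/t_biol = 1/7.21 + 1/31.5 = 0.17044 per hour.
t_eff = 7.21 × 31.5 / (7.21 + 31.5) ≈ 5.8671 hours.
Remaining = 1090 × (1/2)^(4.85/5.8671) = 1090 × (1/2)^0.82665 ≈ 614.58 cpm.

610 cpm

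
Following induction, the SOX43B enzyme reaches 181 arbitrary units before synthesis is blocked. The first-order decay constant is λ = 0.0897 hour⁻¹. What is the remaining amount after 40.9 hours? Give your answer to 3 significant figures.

4.62 arbitrary units

t½ = ln 2 / λ = 0.69315 / 0.0897 ≈ 7.7274 hours.
Number of half-lives: n = 40.9/7.7274 ≈ 5.2929.
Remaining = 181 × (1/2)^5.2929 = 181 × 0.025509 ≈ 4.6171 arbitrary units.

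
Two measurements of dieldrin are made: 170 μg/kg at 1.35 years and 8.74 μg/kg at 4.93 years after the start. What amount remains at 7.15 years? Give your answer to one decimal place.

Over Δt = 4.93 − 1.35 = 3.58 years, the level fell by a factor of 170/8.74 ≈ 19.451.
n = log₂(19.451) ≈ 4.2818 half-lives, so t½ = 3.58/4.2818 ≈ 0.83611 years.
From t = 4.93 to t = 7.15: 8.74 × (1/2)^((7.15−4.93)/0.83611) ≈ 1.3875 μg/kg.

1.4 μg/kg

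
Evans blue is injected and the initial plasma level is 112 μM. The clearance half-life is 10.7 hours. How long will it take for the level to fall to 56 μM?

56/112 = 1/2, so 1 half-life has elapsed.
t = 1 × 10.7 = 10.7 hours.

10.7 hours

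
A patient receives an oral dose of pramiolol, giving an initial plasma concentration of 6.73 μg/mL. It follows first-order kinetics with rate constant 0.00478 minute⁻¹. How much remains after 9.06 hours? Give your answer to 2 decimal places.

0.50 μg/mL

t½ = ln 2 / λ = 0.69315 / 0.00478 ≈ 145.01 minutes.
Convert the elapsed time: 9.06 hours = 543.6 minutes.
Number of half-lives: n = 543.6/145.01 ≈ 3.7487.
Remaining = 6.73 × (1/2)^3.7487 = 6.73 × 0.074392 ≈ 0.50066 μg/mL.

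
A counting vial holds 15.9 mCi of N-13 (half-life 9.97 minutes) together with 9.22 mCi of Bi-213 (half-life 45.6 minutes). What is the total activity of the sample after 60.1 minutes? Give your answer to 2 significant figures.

3.9 mCi

N-13: 15.9 × (1/2)^(60.1/9.97) = 15.9 × (1/2)^6.0281 ≈ 0.24365 mCi.
Bi-213: 9.22 × (1/2)^(60.1/45.6) = 9.22 × (1/2)^1.318 ≈ 3.6981 mCi.
Total = 0.24365 + 3.6981 ≈ 3.9417 mCi.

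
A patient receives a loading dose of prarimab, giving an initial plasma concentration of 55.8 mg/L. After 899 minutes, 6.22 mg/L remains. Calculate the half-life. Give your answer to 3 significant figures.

A/A₀ = 6.22/55.8 ≈ 0.11147.
n = log₂(8.9711) ≈ 3.1653 half-lives elapsed in 899 minutes.
t½ = 899/3.1653 ≈ 284.02 minutes.

284 minutes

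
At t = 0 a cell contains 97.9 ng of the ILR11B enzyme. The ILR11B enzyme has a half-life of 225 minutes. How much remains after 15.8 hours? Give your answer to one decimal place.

Convert the elapsed time: 15.8 hours = 948 minutes.
Number of half-lives: n = 948/225 ≈ 4.2133.
Remaining = 97.9 × (1/2)^4.2133 = 97.9 × 0.053909 ≈ 5.2777 ng.

5.3 ng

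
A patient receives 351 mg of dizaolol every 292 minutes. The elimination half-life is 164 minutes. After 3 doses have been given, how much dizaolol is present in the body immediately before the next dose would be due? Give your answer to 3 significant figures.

The 3 doses were given 876, 584, 292 minutes ago.
Total = 351·(1/2)^(876/164) + 351·(1/2)^(584/164) + 351·(1/2)^(292/164)
      = 8.657 + 29.74 + 102.17 ≈ 140.57 mg.

141 mg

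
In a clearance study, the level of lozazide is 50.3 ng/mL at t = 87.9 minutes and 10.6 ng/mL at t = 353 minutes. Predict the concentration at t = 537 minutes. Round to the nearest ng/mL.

4 ng/mL

Over Δt = 353 − 87.9 = 265.1 minutes, the level fell by a factor of 50.3/10.6 ≈ 4.7453.
n = log₂(4.7453) ≈ 2.2465 half-lives, so t½ = 265.1/2.2465 ≈ 118.01 minutes.
From t = 353 to t = 537: 10.6 × (1/2)^((537−353)/118.01) ≈ 3.5969 ng/mL.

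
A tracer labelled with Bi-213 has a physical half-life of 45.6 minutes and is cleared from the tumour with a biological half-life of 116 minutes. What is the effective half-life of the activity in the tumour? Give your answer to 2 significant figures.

33 minutes

1/t_eff = 1/t_phys + 1/t_biol = 1/45.6 + 1/116 = 0.030551 per minute.
t_eff = 45.6 × 116 / (45.6 + 116) ≈ 32.733 minutes.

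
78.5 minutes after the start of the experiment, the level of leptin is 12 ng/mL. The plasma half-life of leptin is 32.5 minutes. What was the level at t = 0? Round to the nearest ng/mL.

64 ng/mL

Number of half-lives elapsed: n = 78.5/32.5 ≈ 2.4154.
A₀ = A × 2^n = 12 × 2^2.4154 = 12 × 5.3346 ≈ 64.015 ng/mL.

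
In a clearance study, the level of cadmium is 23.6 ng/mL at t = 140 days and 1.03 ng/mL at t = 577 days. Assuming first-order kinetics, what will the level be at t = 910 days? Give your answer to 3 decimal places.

0.095 ng/mL

Over Δt = 577 − 140 = 437 days, the level fell by a factor of 23.6/1.03 ≈ 22.913.
n = log₂(22.913) ≈ 4.5181 half-lives, so t½ = 437/4.5181 ≈ 96.723 days.
From t = 577 to t = 910: 1.03 × (1/2)^((910−577)/96.723) ≈ 0.09472 ng/mL.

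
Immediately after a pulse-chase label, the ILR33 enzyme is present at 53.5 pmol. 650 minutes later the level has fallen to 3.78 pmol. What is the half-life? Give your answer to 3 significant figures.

A/A₀ = 3.78/53.5 ≈ 0.070654.
n = log₂(14.153) ≈ 3.8231 half-lives elapsed in 650 minutes.
t½ = 650/3.8231 ≈ 170.02 minutes.

170 minutes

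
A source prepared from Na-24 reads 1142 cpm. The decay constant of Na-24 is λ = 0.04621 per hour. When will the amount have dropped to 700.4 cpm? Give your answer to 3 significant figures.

t½ = ln 2 / λ = 0.69315 / 0.04621 ≈ 15 hours.
Fraction remaining = 700.4/1142 ≈ 0.61331.
n = log₂(1142/700.4) = ln(1.6305)/ln 2 ≈ 0.70531 half-lives.
t = n × t½ = 0.70531 × 15 ≈ 10.58 hours.

10.6 hours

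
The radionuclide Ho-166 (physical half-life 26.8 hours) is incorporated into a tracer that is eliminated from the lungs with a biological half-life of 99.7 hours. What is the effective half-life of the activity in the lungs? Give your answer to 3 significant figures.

1/t_eff = 1/t_phys + 1/t_biol = 1/26.8 + 1/99.7 = 0.047344 per hour.
t_eff = 26.8 × 99.7 / (26.8 + 99.7) ≈ 21.122 hours.

21.1 hours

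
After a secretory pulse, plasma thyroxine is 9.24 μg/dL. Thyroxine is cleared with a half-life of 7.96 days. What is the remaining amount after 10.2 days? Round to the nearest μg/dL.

4 μg/dL

Number of half-lives: n = 10.2/7.96 ≈ 1.2814.
Remaining = 9.24 × (1/2)^1.2814 = 9.24 × 0.41139 ≈ 3.8013 μg/dL.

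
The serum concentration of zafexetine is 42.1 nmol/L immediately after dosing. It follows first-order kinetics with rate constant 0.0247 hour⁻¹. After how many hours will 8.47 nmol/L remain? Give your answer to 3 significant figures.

t½ = ln 2 / λ = 0.69315 / 0.0247 ≈ 28.063 hours.
Fraction remaining = 8.47/42.1 ≈ 0.20119.
n = log₂(42.1/8.47) = ln(4.9705)/ln 2 ≈ 2.3134 half-lives.
t = n × t½ = 2.3134 × 28.063 ≈ 64.92 hours.

64.9 hours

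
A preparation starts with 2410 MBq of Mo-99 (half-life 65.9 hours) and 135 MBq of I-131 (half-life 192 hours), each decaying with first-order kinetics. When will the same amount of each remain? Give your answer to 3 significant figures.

Set 2410·(1/2)^(t/65.9) = 135·(1/2)^(t/192).
Taking log₂: log₂(2410/135) = t·(1/65.9 − 1/192).
log₂(17.852) = 4.158; 1/65.9 − 1/192 = 0.0099662.
t = 4.158 / 0.0099662 ≈ 417.21 hours.

417 hours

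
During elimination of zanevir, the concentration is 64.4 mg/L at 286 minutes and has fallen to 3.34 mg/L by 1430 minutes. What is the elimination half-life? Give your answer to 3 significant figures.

Over Δt = 1430 − 286 = 1144 minutes, the level fell by a factor of 64.4/3.34 ≈ 19.281.
n = log₂(19.281) ≈ 4.2691 half-lives, so t½ = 1144/4.2691 ≈ 267.97 minutes.

268 minutes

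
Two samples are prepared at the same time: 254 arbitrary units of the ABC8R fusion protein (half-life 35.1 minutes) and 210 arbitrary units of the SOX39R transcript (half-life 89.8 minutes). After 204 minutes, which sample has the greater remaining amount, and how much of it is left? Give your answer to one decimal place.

ABC8R fusion protein: 254 × (1/2)^5.812 ≈ 4.5212 arbitrary units.
SOX39R transcript: 210 × (1/2)^2.2717 ≈ 43.488 arbitrary units.
SOX39R transcript has more remaining, at ≈ 43.488 arbitrary units.

SOX39R transcript, 43.5 arbitrary units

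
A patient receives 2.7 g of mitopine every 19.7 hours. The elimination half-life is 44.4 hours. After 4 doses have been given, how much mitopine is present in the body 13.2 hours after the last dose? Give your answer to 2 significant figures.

The 4 doses were given 72.3, 52.6, 32.9, 13.2 hours ago.
Total = 2.7·(1/2)^(72.3/44.4) + 2.7·(1/2)^(52.6/44.4) + 2.7·(1/2)^(32.9/44.4) + 2.7·(1/2)^(13.2/44.4)
      = 0.87332 + 1.1878 + 1.6155 + 2.1972 ≈ 5.8738 g.

5.9 g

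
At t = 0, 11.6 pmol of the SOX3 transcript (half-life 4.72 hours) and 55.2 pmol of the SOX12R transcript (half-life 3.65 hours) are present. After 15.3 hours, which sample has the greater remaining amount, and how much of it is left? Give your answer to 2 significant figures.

SOX3 transcript: 11.6 × (1/2)^3.2415 ≈ 1.2265 pmol.
SOX12R transcript: 55.2 × (1/2)^4.1918 ≈ 3.0206 pmol.
SOX12R transcript has more remaining, at ≈ 3.0206 pmol.

SOX12R transcript, 3.0 pmol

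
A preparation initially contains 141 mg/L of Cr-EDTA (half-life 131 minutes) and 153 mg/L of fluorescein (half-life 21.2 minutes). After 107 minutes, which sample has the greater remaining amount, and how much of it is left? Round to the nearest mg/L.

Cr-EDTA: 141 × (1/2)^0.81679 ≈ 80.046 mg/L.
fluorescein: 153 × (1/2)^5.0472 ≈ 4.6275 mg/L.
Cr-EDTA has more remaining, at ≈ 80.046 mg/L.

Cr-EDTA, 80 mg/L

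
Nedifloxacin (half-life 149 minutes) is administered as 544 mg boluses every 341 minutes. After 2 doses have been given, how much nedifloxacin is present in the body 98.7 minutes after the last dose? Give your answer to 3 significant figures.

414 mg

The 2 doses were given 439.7, 98.7 minutes ago.
Total = 544·(1/2)^(439.7/149) + 544·(1/2)^(98.7/149)
      = 70.349 + 343.71 ≈ 414.06 mg.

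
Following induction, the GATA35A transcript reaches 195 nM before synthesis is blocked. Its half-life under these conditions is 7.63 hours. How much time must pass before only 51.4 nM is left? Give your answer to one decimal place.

14.7 hours

Fraction remaining = 51.4/195 ≈ 0.26359.
n = log₂(195/51.4) = ln(3.7938)/ln 2 ≈ 1.9236 half-lives.
t = n × t½ = 1.9236 × 7.63 ≈ 14.677 hours.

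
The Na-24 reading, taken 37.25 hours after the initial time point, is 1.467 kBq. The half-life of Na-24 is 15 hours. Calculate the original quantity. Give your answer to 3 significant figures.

Number of half-lives elapsed: n = 37.25/15 ≈ 2.4833.
A₀ = A × 2^n = 1.467 × 2^2.4833 = 1.467 × 5.5919 ≈ 8.2033 kBq.

8.20 kBq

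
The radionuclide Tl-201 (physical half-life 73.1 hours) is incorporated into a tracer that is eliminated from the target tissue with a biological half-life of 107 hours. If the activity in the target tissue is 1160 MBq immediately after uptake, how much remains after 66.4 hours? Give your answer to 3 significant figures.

402 MBq

1/t_eff = 1/t_phys + 1/t_biol = 1/73.1 + 1/107 = 0.023026 per hour.
t_eff = 73.1 × 107 / (73.1 + 107) ≈ 43.43 hours.
Remaining = 1160 × (1/2)^(66.4/43.43) = 1160 × (1/2)^1.5289 ≈ 401.99 MBq.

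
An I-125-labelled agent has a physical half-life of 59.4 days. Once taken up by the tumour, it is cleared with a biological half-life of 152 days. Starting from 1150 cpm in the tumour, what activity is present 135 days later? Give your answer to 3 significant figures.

1/t_eff = 1/t_phys + 1/t_biol = 1/59.4 + 1/152 = 0.023414 per day.
t_eff = 59.4 × 152 / (59.4 + 152) ≈ 42.71 days.
Remaining = 1150 × (1/2)^(135/42.71) = 1150 × (1/2)^3.1609 ≈ 128.58 cpm.

129 cpm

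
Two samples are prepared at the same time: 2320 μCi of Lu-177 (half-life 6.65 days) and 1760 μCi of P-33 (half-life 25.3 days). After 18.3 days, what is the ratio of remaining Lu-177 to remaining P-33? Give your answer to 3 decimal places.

0.323

Lu-177: 2320 × (1/2)^(18.3/6.65) = 2320 × (1/2)^2.7519 ≈ 344.42 μCi.
P-33: 1760 × (1/2)^(18.3/25.3) = 1760 × (1/2)^0.72332 ≈ 1066 μCi.
Ratio ≈ 344.42 / 1066 ≈ 0.32309.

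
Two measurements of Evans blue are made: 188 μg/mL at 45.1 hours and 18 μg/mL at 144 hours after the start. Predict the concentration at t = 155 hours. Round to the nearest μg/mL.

14 μg/mL

Over Δt = 144 − 45.1 = 98.9 hours, the level fell by a factor of 188/18 ≈ 10.444.
n = log₂(10.444) ≈ 3.3847 half-lives, so t½ = 98.9/3.3847 ≈ 29.22 hours.
From t = 144 to t = 155: 18 × (1/2)^((155−144)/29.22) ≈ 13.866 μg/mL.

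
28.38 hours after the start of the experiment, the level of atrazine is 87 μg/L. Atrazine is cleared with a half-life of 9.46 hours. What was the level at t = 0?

696 μg/L

Number of half-lives elapsed: n = 28.38/9.46 ≈ 3.
A₀ = A × 2^n = 87 × 2^3 = 87 × 8 ≈ 696 μg/L.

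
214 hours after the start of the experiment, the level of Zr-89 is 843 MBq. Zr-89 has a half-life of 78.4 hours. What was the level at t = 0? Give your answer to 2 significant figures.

5600 MBq

Number of half-lives elapsed: n = 214/78.4 ≈ 2.7296.
A₀ = A × 2^n = 843 × 2^2.7296 = 843 × 6.6327 ≈ 5591.3 MBq.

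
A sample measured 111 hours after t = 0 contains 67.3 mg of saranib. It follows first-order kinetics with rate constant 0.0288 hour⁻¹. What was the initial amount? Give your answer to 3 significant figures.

t½ = ln 2 / k = 0.69315 / 0.0288 ≈ 24.068 hours.
Number of half-lives elapsed: n = 111/24.068 ≈ 4.612.
A₀ = A × 2^n = 67.3 × 2^4.612 = 67.3 × 24.454 ≈ 1645.8 mg.

1650 mg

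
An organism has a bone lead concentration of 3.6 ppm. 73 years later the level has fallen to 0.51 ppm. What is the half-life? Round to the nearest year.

A/A₀ = 0.51/3.6 ≈ 0.14167.
n = log₂(7.0588) ≈ 2.8194 half-lives elapsed in 73 years.
t½ = 73/2.8194 ≈ 25.892 years.

26 years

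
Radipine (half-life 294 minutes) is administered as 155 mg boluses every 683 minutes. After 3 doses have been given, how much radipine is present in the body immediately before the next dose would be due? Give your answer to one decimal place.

38.4 mg

The 3 doses were given 2049, 1366, 683 minutes ago.
Total = 155·(1/2)^(2049/294) + 155·(1/2)^(1366/294) + 155·(1/2)^(683/294)
      = 1.2369 + 6.1897 + 30.974 ≈ 38.401 mg.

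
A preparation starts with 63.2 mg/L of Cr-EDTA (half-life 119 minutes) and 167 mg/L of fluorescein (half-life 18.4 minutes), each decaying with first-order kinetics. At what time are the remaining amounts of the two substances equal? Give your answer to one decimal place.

30.5 minutes

Set 63.2·(1/2)^(t/119) = 167·(1/2)^(t/18.4).
Taking log₂: log₂(63.2/167) = t·(1/119 − 1/18.4).
log₂(0.37844) = -1.4019; 1/119 − 1/18.4 = -0.045944.
t = -1.4019 / -0.045944 ≈ 30.512 minutes.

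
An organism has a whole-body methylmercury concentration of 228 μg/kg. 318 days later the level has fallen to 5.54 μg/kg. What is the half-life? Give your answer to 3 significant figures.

A/A₀ = 5.54/228 ≈ 0.024298.
n = log₂(41.155) ≈ 5.363 half-lives elapsed in 318 days.
t½ = 318/5.363 ≈ 59.295 days.

59.3 days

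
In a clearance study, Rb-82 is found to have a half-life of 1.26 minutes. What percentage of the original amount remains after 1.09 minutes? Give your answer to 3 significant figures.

54.9%

n = 1.09/1.26 ≈ 0.86508 half-lives.
Fraction remaining = (1/2)^0.86508 ≈ 0.54902, i.e. 54.902%.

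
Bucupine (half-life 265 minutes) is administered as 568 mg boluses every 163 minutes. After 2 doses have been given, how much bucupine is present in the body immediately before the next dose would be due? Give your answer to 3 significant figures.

613 mg

The 2 doses were given 326, 163 minutes ago.
Total = 568·(1/2)^(326/265) + 568·(1/2)^(163/265)
      = 242.12 + 370.84 ≈ 612.96 mg.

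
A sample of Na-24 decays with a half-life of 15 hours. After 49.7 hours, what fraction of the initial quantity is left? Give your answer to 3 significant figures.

n = 49.7/15 ≈ 3.3133 half-lives.
Fraction remaining = (1/2)^3.3133 ≈ 0.1006.

0.101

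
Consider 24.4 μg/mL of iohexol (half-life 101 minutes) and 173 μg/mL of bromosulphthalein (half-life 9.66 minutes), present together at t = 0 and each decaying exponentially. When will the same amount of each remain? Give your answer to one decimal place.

30.2 minutes

Set 24.4·(1/2)^(t/101) = 173·(1/2)^(t/9.66).
Taking log₂: log₂(24.4/173) = t·(1/101 − 1/9.66).
log₂(0.14104) = -2.8258; 1/101 − 1/9.66 = -0.093619.
t = -2.8258 / -0.093619 ≈ 30.184 minutes.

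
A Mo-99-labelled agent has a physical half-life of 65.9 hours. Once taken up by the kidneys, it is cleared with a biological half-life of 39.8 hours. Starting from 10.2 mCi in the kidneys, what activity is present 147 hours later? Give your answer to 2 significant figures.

1/t_eff = 1/t_phys + 1/t_biol = 1/65.9 + 1/39.8 = 0.0403 per hour.
t_eff = 65.9 × 39.8 / (65.9 + 39.8) ≈ 24.814 hours.
Remaining = 10.2 × (1/2)^(147/24.814) = 10.2 × (1/2)^5.9241 ≈ 0.16798 mCi.

0.17 mCi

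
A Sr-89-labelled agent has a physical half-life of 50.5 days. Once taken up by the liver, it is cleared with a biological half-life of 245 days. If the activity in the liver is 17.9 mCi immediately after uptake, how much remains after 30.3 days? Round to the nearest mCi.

11 mCi

1/t_eff = 1/t_phys + 1/t_biol = 1/50.5 + 1/245 = 0.023884 per day.
t_eff = 50.5 × 245 / (50.5 + 245) ≈ 41.87 days.
Remaining = 17.9 × (1/2)^(30.3/41.87) = 17.9 × (1/2)^0.72367 ≈ 10.839 mCi.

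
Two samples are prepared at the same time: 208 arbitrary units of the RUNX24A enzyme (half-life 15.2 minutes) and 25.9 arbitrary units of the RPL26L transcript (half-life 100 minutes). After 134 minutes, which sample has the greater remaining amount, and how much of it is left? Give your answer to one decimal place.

RPL26L transcript, 10.2 arbitrary units

RUNX24A enzyme: 208 × (1/2)^8.8158 ≈ 0.46158 arbitrary units.
RPL26L transcript: 25.9 × (1/2)^1.34 ≈ 10.231 arbitrary units.
RPL26L transcript has more remaining, at ≈ 10.231 arbitrary units.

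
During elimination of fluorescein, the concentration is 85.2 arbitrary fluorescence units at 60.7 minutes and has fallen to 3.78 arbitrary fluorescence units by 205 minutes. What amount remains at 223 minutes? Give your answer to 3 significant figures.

Over Δt = 205 − 60.7 = 144.3 minutes, the level fell by a factor of 85.2/3.78 ≈ 22.54.
n = log₂(22.54) ≈ 4.4944 half-lives, so t½ = 144.3/4.4944 ≈ 32.107 minutes.
From t = 205 to t = 223: 3.78 × (1/2)^((223−205)/32.107) ≈ 2.5629 arbitrary fluorescence units.

2.56 arbitrary fluorescence units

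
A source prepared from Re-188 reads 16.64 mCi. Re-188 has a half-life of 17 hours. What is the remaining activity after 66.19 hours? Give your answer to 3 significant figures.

1.12 mCi

Number of half-lives: n = 66.19/17 ≈ 3.8935.
Remaining = 16.64 × (1/2)^3.8935 = 16.64 × 0.067287 ≈ 1.1197 mCi.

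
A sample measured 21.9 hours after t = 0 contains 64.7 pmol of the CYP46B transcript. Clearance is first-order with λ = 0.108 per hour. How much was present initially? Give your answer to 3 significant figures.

689 pmol

t½ = ln 2 / λ = 0.69315 / 0.108 ≈ 6.418 hours.
Number of half-lives elapsed: n = 21.9/6.418 ≈ 3.4123.
A₀ = A × 2^n = 64.7 × 2^3.4123 = 64.7 × 10.646 ≈ 688.81 pmol.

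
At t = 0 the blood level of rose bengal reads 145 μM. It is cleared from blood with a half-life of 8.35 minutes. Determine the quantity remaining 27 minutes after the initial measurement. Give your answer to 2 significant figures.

Number of half-lives: n = 27/8.35 ≈ 3.2335.
Remaining = 145 × (1/2)^3.2335 = 145 × 0.10632 ≈ 15.416 μM.

15 μM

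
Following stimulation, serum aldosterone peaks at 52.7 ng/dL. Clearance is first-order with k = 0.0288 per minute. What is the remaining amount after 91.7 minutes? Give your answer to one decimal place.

3.8 ng/dL

t½ = ln 2 / k = 0.69315 / 0.0288 ≈ 24.068 minutes.
Number of half-lives: n = 91.7/24.068 ≈ 3.8101.
Remaining = 52.7 × (1/2)^3.8101 = 52.7 × 0.071293 ≈ 3.7571 ng/dL.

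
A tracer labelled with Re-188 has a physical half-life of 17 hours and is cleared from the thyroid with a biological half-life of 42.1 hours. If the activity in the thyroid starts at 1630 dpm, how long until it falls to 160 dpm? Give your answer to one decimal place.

40.6 hours

1/t_eff = 1/t_phys + 1/t_biol = 1/17 + 1/42.1 = 0.082576 per hour.
t_eff = 17 × 42.1 / (17 + 42.1) ≈ 12.11 hours.
n = log₂(1630/160) ≈ 3.3487; t = 3.3487 × 12.11 ≈ 40.553 hours.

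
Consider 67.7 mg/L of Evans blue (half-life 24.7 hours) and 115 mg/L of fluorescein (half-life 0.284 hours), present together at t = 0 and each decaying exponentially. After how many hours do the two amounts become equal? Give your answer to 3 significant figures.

Set 67.7·(1/2)^(t/24.7) = 115·(1/2)^(t/0.284).
Taking log₂: log₂(67.7/115) = t·(1/24.7 − 1/0.284).
log₂(0.5887) = -0.76441; 1/24.7 − 1/0.284 = -3.4806.
t = -0.76441 / -3.4806 ≈ 0.21962 hours.

0.220 hours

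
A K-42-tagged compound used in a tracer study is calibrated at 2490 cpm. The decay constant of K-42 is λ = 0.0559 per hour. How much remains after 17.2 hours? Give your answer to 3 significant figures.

t½ = ln 2 / λ = 0.69315 / 0.0559 ≈ 12.4 hours.
Number of half-lives: n = 17.2/12.4 ≈ 1.3871.
Remaining = 2490 × (1/2)^1.3871 = 2490 × 0.38233 ≈ 951.99 cpm.

952 cpm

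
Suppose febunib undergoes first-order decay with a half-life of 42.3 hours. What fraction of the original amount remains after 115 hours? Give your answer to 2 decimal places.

0.15

n = 115/42.3 ≈ 2.7187 half-lives.
Fraction remaining = (1/2)^2.7187 ≈ 0.15191.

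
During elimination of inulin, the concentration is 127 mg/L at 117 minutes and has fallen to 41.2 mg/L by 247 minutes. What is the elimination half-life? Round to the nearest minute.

Over Δt = 247 − 117 = 130 minutes, the level fell by a factor of 127/41.2 ≈ 3.0825.
n = log₂(3.0825) ≈ 1.6241 half-lives, so t½ = 130/1.6241 ≈ 80.044 minutes.

80 minutes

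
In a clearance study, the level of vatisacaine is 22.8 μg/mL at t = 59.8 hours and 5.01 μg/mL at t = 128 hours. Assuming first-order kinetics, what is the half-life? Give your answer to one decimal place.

Over Δt = 128 − 59.8 = 68.2 hours, the level fell by a factor of 22.8/5.01 ≈ 4.5509.
n = log₂(4.5509) ≈ 2.1862 half-lives, so t½ = 68.2/2.1862 ≈ 31.196 hours.

31.2 hours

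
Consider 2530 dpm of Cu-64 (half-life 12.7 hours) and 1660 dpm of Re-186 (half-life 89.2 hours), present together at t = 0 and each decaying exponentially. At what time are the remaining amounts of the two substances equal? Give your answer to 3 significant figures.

9.00 hours

Set 2530·(1/2)^(t/12.7) = 1660·(1/2)^(t/89.2).
Taking log₂: log₂(2530/1660) = t·(1/12.7 − 1/89.2).
log₂(1.5241) = 0.60795; 1/12.7 − 1/89.2 = 0.067529.
t = 0.60795 / 0.067529 ≈ 9.0028 hours.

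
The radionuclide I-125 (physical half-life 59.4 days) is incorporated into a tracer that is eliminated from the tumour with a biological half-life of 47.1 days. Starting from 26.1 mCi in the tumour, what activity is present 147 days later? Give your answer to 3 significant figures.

0.540 mCi

1/t_eff = 1/t_phys + 1/t_biol = 1/59.4 + 1/47.1 = 0.038066 per day.
t_eff = 59.4 × 47.1 / (59.4 + 47.1) ≈ 26.27 days.
Remaining = 26.1 × (1/2)^(147/26.27) = 26.1 × (1/2)^5.5958 ≈ 0.53969 mCi.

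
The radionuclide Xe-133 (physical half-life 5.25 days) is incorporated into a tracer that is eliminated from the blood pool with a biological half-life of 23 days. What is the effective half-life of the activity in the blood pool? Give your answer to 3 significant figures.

4.27 days

1/t_eff = 1/t_phys + 1/t_biol = 1/5.25 + 1/23 = 0.23395 per day.
t_eff = 5.25 × 23 / (5.25 + 23) ≈ 4.2743 days.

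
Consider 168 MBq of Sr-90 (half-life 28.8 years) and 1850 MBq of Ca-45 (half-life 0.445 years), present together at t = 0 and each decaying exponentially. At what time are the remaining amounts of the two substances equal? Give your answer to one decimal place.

1.6 years

Set 168·(1/2)^(t/28.8) = 1850·(1/2)^(t/0.445).
Taking log₂: log₂(168/1850) = t·(1/28.8 − 1/0.445).
log₂(0.090811) = -3.461; 1/28.8 − 1/0.445 = -2.2125.
t = -3.461 / -2.2125 ≈ 1.5643 years.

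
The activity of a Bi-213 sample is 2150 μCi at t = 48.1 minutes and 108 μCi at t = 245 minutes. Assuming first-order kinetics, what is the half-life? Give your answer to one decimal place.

Over Δt = 245 − 48.1 = 196.9 minutes, the level fell by a factor of 2150/108 ≈ 19.907.
n = log₂(19.907) ≈ 4.3152 half-lives, so t½ = 196.9/4.3152 ≈ 45.629 minutes.

45.6 minutes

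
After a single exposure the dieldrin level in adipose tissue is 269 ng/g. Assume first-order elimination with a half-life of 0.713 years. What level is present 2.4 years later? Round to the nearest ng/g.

Number of half-lives: n = 2.4/0.713 ≈ 3.3661.
Remaining = 269 × (1/2)^3.3661 = 269 × 0.096987 ≈ 26.09 ng/g.

26 ng/g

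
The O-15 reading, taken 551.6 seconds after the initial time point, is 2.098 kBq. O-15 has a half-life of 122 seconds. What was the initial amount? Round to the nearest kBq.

Number of half-lives elapsed: n = 551.6/122 ≈ 4.5213.
A₀ = A × 2^n = 2.098 × 2^4.5213 = 2.098 × 22.964 ≈ 48.179 kBq.

48 kBq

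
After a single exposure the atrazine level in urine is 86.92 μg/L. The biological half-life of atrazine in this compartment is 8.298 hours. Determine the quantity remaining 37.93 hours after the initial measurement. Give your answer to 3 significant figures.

3.66 μg/L

Number of half-lives: n = 37.93/8.298 ≈ 4.571.
Remaining = 86.92 × (1/2)^4.571 = 86.92 × 0.042072 ≈ 3.6569 μg/L.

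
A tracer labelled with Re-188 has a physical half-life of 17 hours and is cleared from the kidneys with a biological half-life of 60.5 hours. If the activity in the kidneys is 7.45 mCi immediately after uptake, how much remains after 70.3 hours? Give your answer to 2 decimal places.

0.19 mCi

1/t_eff = 1/t_phys + 1/t_biol = 1/17 + 1/60.5 = 0.075352 per hour.
t_eff = 17 × 60.5 / (17 + 60.5) ≈ 13.271 hours.
Remaining = 7.45 × (1/2)^(70.3/13.271) = 7.45 × (1/2)^5.2973 ≈ 0.18946 mCi.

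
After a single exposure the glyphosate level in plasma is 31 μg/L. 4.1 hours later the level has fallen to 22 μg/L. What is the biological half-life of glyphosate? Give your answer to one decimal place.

8.3 hours

A/A₀ = 22/31 ≈ 0.70968.
n = log₂(1.4091) ≈ 0.49476 half-lives elapsed in 4.1 hours.
t½ = 4.1/0.49476 ≈ 8.2868 hours.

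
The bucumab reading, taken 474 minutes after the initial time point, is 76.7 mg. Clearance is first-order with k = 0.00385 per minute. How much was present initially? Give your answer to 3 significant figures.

476 mg

t½ = ln 2 / k = 0.69315 / 0.00385 ≈ 180.04 minutes.
Number of half-lives elapsed: n = 474/180.04 ≈ 2.6328.
A₀ = A × 2^n = 76.7 × 2^2.6328 = 76.7 × 6.2022 ≈ 475.71 mg.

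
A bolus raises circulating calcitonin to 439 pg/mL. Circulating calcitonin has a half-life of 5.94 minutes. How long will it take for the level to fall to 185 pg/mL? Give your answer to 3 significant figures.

Fraction remaining = 185/439 ≈ 0.42141.
n = log₂(439/185) = ln(2.373)/ln 2 ≈ 1.2467 half-lives.
t = n × t½ = 1.2467 × 5.94 ≈ 7.4054 minutes.

7.41 minutes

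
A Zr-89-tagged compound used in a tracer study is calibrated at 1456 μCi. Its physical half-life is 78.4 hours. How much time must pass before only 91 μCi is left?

313.6 hours

91/1456 = 1/16, so 4 half-lives have elapsed.
t = 4 × 78.4 = 313.6 hours.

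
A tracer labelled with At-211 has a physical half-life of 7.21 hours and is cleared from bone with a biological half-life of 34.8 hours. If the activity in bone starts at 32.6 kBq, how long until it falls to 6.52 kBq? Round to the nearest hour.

1/t_eff = 1/t_phys + 1/t_biol = 1/7.21 + 1/34.8 = 0.16743 per hour.
t_eff = 7.21 × 34.8 / (7.21 + 34.8) ≈ 5.9726 hours.
n = log₂(32.6/6.52) ≈ 2.3219; t = 2.3219 × 5.9726 ≈ 13.868 hours.

14 hours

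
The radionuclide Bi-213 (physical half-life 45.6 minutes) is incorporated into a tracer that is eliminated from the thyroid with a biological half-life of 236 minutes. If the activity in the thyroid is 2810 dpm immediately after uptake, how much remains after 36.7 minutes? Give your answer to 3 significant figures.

1440 dpm

1/t_eff = 1/t_phys + 1/t_biol = 1/45.6 + 1/236 = 0.026167 per minute.
t_eff = 45.6 × 236 / (45.6 + 236) ≈ 38.216 minutes.
Remaining = 2810 × (1/2)^(36.7/38.216) = 2810 × (1/2)^0.96033 ≈ 1444.2 dpm.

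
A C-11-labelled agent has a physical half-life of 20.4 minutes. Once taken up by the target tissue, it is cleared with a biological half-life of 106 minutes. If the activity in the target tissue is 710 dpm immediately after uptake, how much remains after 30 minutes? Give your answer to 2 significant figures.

210 dpm

1/t_eff = 1/t_phys + 1/t_biol = 1/20.4 + 1/106 = 0.058454 per minute.
t_eff = 20.4 × 106 / (20.4 + 106) ≈ 17.108 minutes.
Remaining = 710 × (1/2)^(30/17.108) = 710 × (1/2)^1.7536 ≈ 210.56 dpm.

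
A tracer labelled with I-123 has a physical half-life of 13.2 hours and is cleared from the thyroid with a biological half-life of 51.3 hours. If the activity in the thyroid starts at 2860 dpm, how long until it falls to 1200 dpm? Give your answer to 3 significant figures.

1/t_eff = 1/t_phys + 1/t_biol = 1/13.2 + 1/51.3 = 0.095251 per hour.
t_eff = 13.2 × 51.3 / (13.2 + 51.3) ≈ 10.499 hours.
n = log₂(2860/1200) ≈ 1.253; t = 1.253 × 10.499 ≈ 13.155 hours.

13.2 hours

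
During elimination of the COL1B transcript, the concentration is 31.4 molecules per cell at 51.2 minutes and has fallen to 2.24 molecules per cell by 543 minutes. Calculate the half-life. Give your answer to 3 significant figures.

Over Δt = 543 − 51.2 = 491.8 minutes, the level fell by a factor of 31.4/2.24 ≈ 14.018.
n = log₂(14.018) ≈ 3.8092 half-lives, so t½ = 491.8/3.8092 ≈ 129.11 minutes.

129 minutes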